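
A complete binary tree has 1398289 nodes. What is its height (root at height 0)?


In a complete binary tree, level k holds nodes 2^k .. 2^(k+1)-1 (1-indexed).
Height = floor(log2(n)) = floor(log2(1398289)) = 20
Check: 2^20 = 1048576 <= 1398289 < 2097152 = 2^21


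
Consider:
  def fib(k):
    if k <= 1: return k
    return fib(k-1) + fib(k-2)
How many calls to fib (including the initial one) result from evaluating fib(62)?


Let C(m) = total calls to evaluate fib(m). Then C(0)=C(1)=1, and
C(m) = 1 + C(m-1) + C(m-2) for m >= 2.
Build the table (each entry = 1 + previous two):
  C(0) = 1
  C(1) = 1
  C(2) = 1 + 1 + 1 = 3
  C(3) = 1 + 3 + 1 = 5
  C(4) = 1 + 5 + 3 = 9
  C(5) = 1 + 9 + 5 = 15
  C(6) = 1 + 15 + 9 = 25
  C(7) = 1 + 25 + 15 = 41
  C(8) = 1 + 41 + 25 = 67
  C(9) = 1 + 67 + 41 = 109
  C(10) = 1 + 109 + 67 = 177
  C(11) = 1 + 177 + 109 = 287
  C(12) = 1 + 287 + 177 = 465
  C(13) = 1 + 465 + 287 = 753
  C(14) = 1 + 753 + 465 = 1219
  C(15) = 1 + 1219 + 753 = 1973
  C(16) = 1 + 1973 + 1219 = 3193
  C(17) = 1 + 3193 + 1973 = 5167
  C(18) = 1 + 5167 + 3193 = 8361
  C(19) = 1 + 8361 + 5167 = 13529
  C(20) = 1 + 13529 + 8361 = 21891
  C(21) = 1 + 21891 + 13529 = 35421
  C(22) = 1 + 35421 + 21891 = 57313
  C(23) = 1 + 57313 + 35421 = 92735
  C(24) = 1 + 92735 + 57313 = 150049
  C(25) = 1 + 150049 + 92735 = 242785
  C(26) = 1 + 242785 + 150049 = 392835
  C(27) = 1 + 392835 + 242785 = 635621
  C(28) = 1 + 635621 + 392835 = 1028457
  C(29) = 1 + 1028457 + 635621 = 1664079
  C(30) = 1 + 1664079 + 1028457 = 2692537
  C(31) = 1 + 2692537 + 1664079 = 4356617
  C(32) = 1 + 4356617 + 2692537 = 7049155
  C(33) = 1 + 7049155 + 4356617 = 11405773
  C(34) = 1 + 11405773 + 7049155 = 18454929
  C(35) = 1 + 18454929 + 11405773 = 29860703
  C(36) = 1 + 29860703 + 18454929 = 48315633
  C(37) = 1 + 48315633 + 29860703 = 78176337
  C(38) = 1 + 78176337 + 48315633 = 126491971
  C(39) = 1 + 126491971 + 78176337 = 204668309
  C(40) = 1 + 204668309 + 126491971 = 331160281
  C(41) = 1 + 331160281 + 204668309 = 535828591
  C(42) = 1 + 535828591 + 331160281 = 866988873
  C(43) = 1 + 866988873 + 535828591 = 1402817465
  C(44) = 1 + 1402817465 + 866988873 = 2269806339
  C(45) = 1 + 2269806339 + 1402817465 = 3672623805
  C(46) = 1 + 3672623805 + 2269806339 = 5942430145
  C(47) = 1 + 5942430145 + 3672623805 = 9615053951
  C(48) = 1 + 9615053951 + 5942430145 = 15557484097
  C(49) = 1 + 15557484097 + 9615053951 = 25172538049
  C(50) = 1 + 25172538049 + 15557484097 = 40730022147
  C(51) = 1 + 40730022147 + 25172538049 = 65902560197
  C(52) = 1 + 65902560197 + 40730022147 = 106632582345
  C(53) = 1 + 106632582345 + 65902560197 = 172535142543
  C(54) = 1 + 172535142543 + 106632582345 = 279167724889
  C(55) = 1 + 279167724889 + 172535142543 = 451702867433
  C(56) = 1 + 451702867433 + 279167724889 = 730870592323
  C(57) = 1 + 730870592323 + 451702867433 = 1182573459757
  C(58) = 1 + 1182573459757 + 730870592323 = 1913444052081
  C(59) = 1 + 1913444052081 + 1182573459757 = 3096017511839
  C(60) = 1 + 3096017511839 + 1913444052081 = 5009461563921
  C(61) = 1 + 5009461563921 + 3096017511839 = 8105479075761
  C(62) = 1 + 8105479075761 + 5009461563921 = 13114940639683
Total calls for fib(62) = 13114940639683


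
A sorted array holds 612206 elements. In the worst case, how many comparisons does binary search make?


Halving sequence: 612206 -> 306103 -> 153051 -> 76525 -> 38262 -> 19131 -> 9565 -> 4782 -> 2391 -> 1195 -> 597 -> 298 -> 149 -> 74 -> 37 -> 18 -> 9 -> 4 -> 2 -> 1
Number of halvings = 19
Max comparisons = 19 + 1 = 20


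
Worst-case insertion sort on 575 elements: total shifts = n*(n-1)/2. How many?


Sum of shifts = 1 + 2 + 3 + ... + 574
= 575 * 574 / 2
= 330050 / 2
= 165025


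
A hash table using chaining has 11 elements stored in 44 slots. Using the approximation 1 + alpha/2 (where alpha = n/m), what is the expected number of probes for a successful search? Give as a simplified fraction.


Load factor alpha = n/m = 11/44
Expected probes = 1 + alpha/2 = 1 + 11/(2*44)
= 1 + 11/88
= 88/88 + 11/88
= 99/88
Simplify: 9/8


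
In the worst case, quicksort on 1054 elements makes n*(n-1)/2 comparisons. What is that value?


Sum of comparisons per partition:
1053 + 1052 + ... + 1 + 0
= 1054 * (1054 - 1) / 2
= 1054 * 1053 / 2
= 554931


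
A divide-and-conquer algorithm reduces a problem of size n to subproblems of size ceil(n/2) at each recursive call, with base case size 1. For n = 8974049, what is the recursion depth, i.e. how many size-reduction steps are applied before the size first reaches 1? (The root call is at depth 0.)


Each step divides the size by 2 (rounding up); after k steps the size is ceil(n/2^k), which equals 1 exactly when 2^k >= n.
So the depth is the smallest k with 2^k >= 8974049, i.e. ceil(log_2(8974049)).
2^23 = 8388608 < 8974049 <= 16777216 = 2^24
Recursion depth = 24


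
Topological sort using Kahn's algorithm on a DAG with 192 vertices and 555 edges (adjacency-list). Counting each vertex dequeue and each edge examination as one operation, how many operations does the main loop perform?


Kahn's algorithm:
  1. Compute in-degrees: O(V + E)
  2. Process queue: each vertex dequeued once (O(V))
     each edge examined once (O(E))
Total = V + E = 192 + 555 = 747


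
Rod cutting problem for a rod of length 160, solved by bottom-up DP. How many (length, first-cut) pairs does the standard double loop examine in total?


For each subproblem length i = 1..160, the inner loop considers i possible first cuts.
Total = 1 + 2 + ... + 160
= 160*(160+1)/2
= 160*161/2 = 12880


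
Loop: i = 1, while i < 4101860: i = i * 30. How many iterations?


i multiplies by 30 each step:
i = 1 -> 30 -> 900 -> 27000 -> 810000 -> 24300000 (stop)
Iterations = ceil(log_30(4101860)) = 5


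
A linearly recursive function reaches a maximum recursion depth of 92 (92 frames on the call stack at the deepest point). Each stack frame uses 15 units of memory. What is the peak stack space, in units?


Maximum recursion depth = 92 frames
Memory per frame = 15 units
Total stack space = depth * frame_size
= 92 * 15 = 1380


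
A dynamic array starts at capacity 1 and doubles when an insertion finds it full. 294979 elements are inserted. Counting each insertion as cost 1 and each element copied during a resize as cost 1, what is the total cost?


n = 294979
Insertion costs: 294979
Resizes copy 1, 2, 4, ... up to the largest power of 2 that is <= n-1 = 294978, i.e. 262144.
Copy costs = 1 + 2 + 4 + 8 + 16 + 32 + 64 + 128 + 256 + 512 + 1024 + 2048 + 4096 + 8192 + 16384 + 32768 + 65536 + 131072 + 262144 = 524287
Total = 294979 + 524287 = 819266


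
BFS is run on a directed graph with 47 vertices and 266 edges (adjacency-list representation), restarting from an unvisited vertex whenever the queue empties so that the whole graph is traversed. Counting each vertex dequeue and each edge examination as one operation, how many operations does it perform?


A full BFS traversal dequeues each vertex exactly once and examines each directed edge exactly once.
V = 47 (vertex processing cost)
E = 266 (edge examination cost)
Total operations proportional to V + E = 47 + 266 = 313


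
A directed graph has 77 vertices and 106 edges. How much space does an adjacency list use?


Adjacency list: one list head per vertex + one entry per edge
Vertex heads: 77
Edge entries: 106
Total = 77 + 106 = 183


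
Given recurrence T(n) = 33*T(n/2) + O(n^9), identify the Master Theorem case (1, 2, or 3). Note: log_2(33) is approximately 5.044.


Master Theorem parameters: a=33, b=2, c=9
log_b(a) = 5.044
Compare b^c with a: 2^9 = 512 > 33, so c > log_b(a).
Comparing c=9 vs log_b(a)=5.044:
9 > 5.044 => Case 3
Result: T(n) = O(n^9)
Master Theorem case = 3


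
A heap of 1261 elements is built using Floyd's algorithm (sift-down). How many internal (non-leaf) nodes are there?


Leaf nodes occupy roughly half the array.
Sift-down is called for each internal node, starting from the last one.
Internal nodes = floor(n/2) = floor(1261/2) = 630


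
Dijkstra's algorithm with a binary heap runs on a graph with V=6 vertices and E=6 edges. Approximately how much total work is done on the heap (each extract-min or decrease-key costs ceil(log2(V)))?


Dijkstra with a binary heap: each vertex is extracted once, each edge may relax once.
Each heap operation costs O(log V).
V + E = 6 + 6 = 12
ceil(log2(6)) = 3 (since 2^2 = 4 < 6 <= 8 = 2^3)
Total heap work = (V+E) * ceil(log2(V)) = 12 * 3 = 36


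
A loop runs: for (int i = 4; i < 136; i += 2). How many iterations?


Loop starts at i = 4, increments by 2, stops when i >= 136.
Number of iterations = ceil((136 - 4) / 2)
= ceil(132 / 2)
= 66


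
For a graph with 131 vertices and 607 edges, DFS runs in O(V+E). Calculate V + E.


A full DFS traversal visits each vertex once and examines each edge once.
V = 131
E = 607
Sum = 131 + 607 = 738


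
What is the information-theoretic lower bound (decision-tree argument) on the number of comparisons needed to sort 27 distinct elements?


A binary decision tree of height h has at most 2^h leaves and needs at least n! of them, so h >= ceil(log2(n!)).
Compute 27! as a running product:
  x2 = 2, x3 = 6, x4 = 24, x5 = 120
  x6 = 720, x7 = 5040, x8 = 40320, x9 = 362880
  x10 = 3628800, x11 = 39916800, x12 = 479001600, x13 = 6227020800
  x14 = 87178291200, x15 = 1307674368000, x16 = 20922789888000, x17 = 355687428096000
  x18 = 6402373705728000, x19 = 121645100408832000, x20 = 2432902008176640000, x21 = 51090942171709440000
  x22 = 1124000727777607680000, x23 = 25852016738884976640000, x24 = 620448401733239439360000, x25 = 15511210043330985984000000
  x26 = 403291461126605635584000000, x27 = 10888869450418352160768000000
27! = 10888869450418352160768000000
Bracket between powers of 2:
  2^93 = 9903520314283042199192993792 < 10888869450418352160768000000 <= 19807040628566084398385987584 = 2^94
So ceil(log2(27!)) = 94


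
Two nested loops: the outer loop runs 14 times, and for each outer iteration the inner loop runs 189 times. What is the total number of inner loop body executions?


Outer loop: 14 iterations
Inner loop: 189 iterations per outer iteration
Total = 14 * 189 = 2646


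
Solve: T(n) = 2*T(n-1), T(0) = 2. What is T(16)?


Unrolling:
T(16) = 2*T(15) = 2^2*T(14) = ... = 2^16*T(0)
= 2^16 * 2
= 65536 * 2 = 131072


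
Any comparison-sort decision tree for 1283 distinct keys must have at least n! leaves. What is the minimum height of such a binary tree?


A binary decision tree of height h has at most 2^h leaves and needs at least n! of them, so h >= ceil(log2(n!)).
1283! is far too large to multiply out, so use Stirling's series:
  ln(n!) ~ n ln n - n + (1/2) ln(2 pi n) + 1/(12n)  (error below 1/(360 n^3), negligible here)
  ln(1283) = 7.1569564
  n ln n = 1283 * 7.1569564 = 9182.3751
  (1/2) ln(2 pi * 1283) = (1/2) ln(8061.3267) = 4.4974
  1/(12*1283) = 0.0001
  ln(1283!) ~ 9182.3751 - 1283 + 4.4974 + 0.0001 = 7903.8726
Convert to base 2: log2(1283!) = 7903.8726 / ln 2 = 7903.8726 / 0.69314718 = 11402.8778
ceil(11402.8778) = 11403


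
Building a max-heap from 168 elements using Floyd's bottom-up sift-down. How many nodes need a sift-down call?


In a heap of 168 elements (0-indexed array):
  Last element index: 167
  Parent of last element: floor((167 - 1) / 2) = 83
  Internal nodes: indices 0 to 83
  Count = floor(168/2) = 84


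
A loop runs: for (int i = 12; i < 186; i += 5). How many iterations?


Loop starts at i = 12, increments by 5, stops when i >= 186.
Number of iterations = ceil((186 - 12) / 5)
= ceil(174 / 5)
= 35


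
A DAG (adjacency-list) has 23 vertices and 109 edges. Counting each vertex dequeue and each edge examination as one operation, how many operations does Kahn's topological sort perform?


V = 23 (vertex processing)
E = 109 (edge processing)
V + E = 23 + 109 = 132


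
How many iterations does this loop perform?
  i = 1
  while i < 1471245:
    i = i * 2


The loop variable doubles each iteration:
i = 1 -> 2 -> 4 -> 8 -> 16 -> 32 -> 64 -> 128 -> 256 -> 512 -> 1024 -> 2048 -> 4096 -> 8192 -> 16384 -> 32768 -> 65536 -> 131072 -> 262144 -> 524288 -> 1048576 -> 2097152 (stop, 2097152 >= 1471245)
Number of doublings = ceil(log2(1471245)) = 21


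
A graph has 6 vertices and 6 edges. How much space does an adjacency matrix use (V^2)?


Adjacency matrix: V x V grid of entries
Space = V^2 = 6^2 = 6 * 6 = 36


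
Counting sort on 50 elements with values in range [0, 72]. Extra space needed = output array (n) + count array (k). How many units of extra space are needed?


Output array size: 50 (to store sorted result)
Count array size: 73 (one slot per possible value, range 0 to 72)
Total extra space = 50 + 73 = 123


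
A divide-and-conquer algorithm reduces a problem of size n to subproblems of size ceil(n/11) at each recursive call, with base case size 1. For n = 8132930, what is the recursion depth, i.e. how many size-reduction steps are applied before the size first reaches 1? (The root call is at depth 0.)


Each step divides the size by 11 (rounding up); after k steps the size is ceil(n/11^k), which equals 1 exactly when 11^k >= n.
So the depth is the smallest k with 11^k >= 8132930, i.e. ceil(log_11(8132930)).
11^6 = 1771561 < 8132930 <= 19487171 = 11^7
Recursion depth = 7


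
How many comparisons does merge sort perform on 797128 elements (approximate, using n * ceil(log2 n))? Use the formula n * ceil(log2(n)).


Recursion depth: ceil(log2(797128)) = 20
Each recursion level merges n = 797128 elements
Total = 797128 * 20 = 15942560


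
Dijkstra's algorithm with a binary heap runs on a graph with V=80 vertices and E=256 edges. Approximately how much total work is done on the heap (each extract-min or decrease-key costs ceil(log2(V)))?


Dijkstra with a binary heap: each vertex is extracted once, each edge may relax once.
Each heap operation costs O(log V).
V + E = 80 + 256 = 336
ceil(log2(80)) = 7 (since 2^6 = 64 < 80 <= 128 = 2^7)
Total heap work = (V+E) * ceil(log2(V)) = 336 * 7 = 2352


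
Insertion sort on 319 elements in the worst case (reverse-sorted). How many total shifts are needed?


In the worst case (reverse-sorted), each element shifts past all previous:
  Element 1: 1 shifts
  Element 2: 2 shifts
  Element 3: 3 shifts
  Element 4: 4 shifts
  Element 5: 5 shifts
  ...
  Element 318: 318 shifts
Total = 1 + 2 + ... + 318
= 319*(319-1)/2 = 50721


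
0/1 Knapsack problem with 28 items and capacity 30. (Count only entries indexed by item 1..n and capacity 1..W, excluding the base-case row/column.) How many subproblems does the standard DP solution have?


The DP table is indexed by (item, capacity).
Rows: 28 items
Columns: 30 capacity values (1 to W)
Total subproblems = 28 * 30 = 840


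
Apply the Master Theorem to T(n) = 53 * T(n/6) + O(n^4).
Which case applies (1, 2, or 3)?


The Master Theorem: T(n) = a*T(n/b) + O(n^c)
  a = 53, b = 6, c = 4
log_b(a) = log_6(53) ~ 2.216
Compare b^c with a: 6^4 = 1296 > 53, so c > log_b(a).
Since c > log_b(a), Case 3 applies.
T(n) = O(n^4)
Master Theorem case = 3


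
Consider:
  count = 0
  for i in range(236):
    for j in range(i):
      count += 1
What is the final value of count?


For each i, the inner loop runs i times:
  i=0: inner runs 0 times
  i=1: inner runs 1 time
  i=2: inner runs 2 times
  i=3: inner runs 3 times
  i=4: inner runs 4 times
  i=5: inner runs 5 times
  i=6: inner runs 6 times
  i=7: inner runs 7 times
  ...
Total = 0 + 1 + 2 + ... + 235 = 236*(236-1)/2 = 27730


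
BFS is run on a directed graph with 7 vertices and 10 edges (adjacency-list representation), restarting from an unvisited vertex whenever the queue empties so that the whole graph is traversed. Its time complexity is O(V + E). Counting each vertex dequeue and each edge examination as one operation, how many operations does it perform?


A full BFS traversal dequeues each vertex exactly once and examines each directed edge exactly once.
V = 7 (vertex processing cost)
E = 10 (edge examination cost)
Total operations proportional to V + E = 7 + 10 = 17


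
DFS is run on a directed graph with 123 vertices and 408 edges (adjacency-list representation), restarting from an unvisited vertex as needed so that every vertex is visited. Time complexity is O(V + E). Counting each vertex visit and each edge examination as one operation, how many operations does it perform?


A full DFS traversal processes each vertex exactly once (push/pop on stack).
Each directed edge is examined once.
V = 123, E = 408
V + E = 531


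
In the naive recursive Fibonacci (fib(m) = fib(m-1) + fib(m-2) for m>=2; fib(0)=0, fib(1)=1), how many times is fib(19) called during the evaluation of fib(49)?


Let N(m) = number of times fib(m) is called while evaluating fib(49).
N(49) = 1 (the initial call).
N(48) = 1 (only fib(49) calls it).
For 1 <= m <= 47: fib(m) is called by fib(m+1) and fib(m+2), so
  N(m) = N(m+1) + N(m+2).
fib(0) is called only by fib(2), so N(0) = N(2).
Walk down from m=49:
  N(49)=1, N(48)=1, N(47)=2, N(46)=3, N(45)=5, N(44)=8, N(43)=13, N(42)=21, N(41)=34, N(40)=55, N(39)=89, N(38)=144, N(37)=233, N(36)=377, N(35)=610, N(34)=987, N(33)=1597, N(32)=2584, N(31)=4181, N(30)=6765, N(29)=10946, N(28)=17711, N(27)=28657, N(26)=46368, N(25)=75025, N(24)=121393, N(23)=196418, N(22)=317811, N(21)=514229, N(20)=832040, N(19)=1346269
N(19) = 1346269


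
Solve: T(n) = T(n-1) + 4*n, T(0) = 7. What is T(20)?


Expanding the recurrence:
T(20) = T(19) + 4*20
       = T(18) + 4*19 + 4*20
       ...
       = T(0) + 4*(1 + 2 + ... + 20)
       = 7 + 4 * 20*21/2
       = 7 + 4 * 210
       = 7 + 840 = 847


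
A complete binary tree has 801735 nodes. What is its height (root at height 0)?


In a complete binary tree, level k holds nodes 2^k .. 2^(k+1)-1 (1-indexed).
Height = floor(log2(n)) = floor(log2(801735)) = 19
Check: 2^19 = 524288 <= 801735 < 1048576 = 2^20


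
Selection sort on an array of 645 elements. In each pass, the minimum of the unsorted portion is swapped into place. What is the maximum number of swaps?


Selection sort performs one swap per pass:
  Pass 1: find min in positions 0 to 644, swap with position 0
  Pass 2: find min in positions 1 to 644, swap with position 1
  Pass 3: find min in positions 2 to 644, swap with position 2
  Pass 4: find min in positions 3 to 644, swap with position 3
  Pass 5: find min in positions 4 to 644, swap with position 4
  ... (639 more passes)
Total passes (and swaps) = n - 1 = 645 - 1 = 644


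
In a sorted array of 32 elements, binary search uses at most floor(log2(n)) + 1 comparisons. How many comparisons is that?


Halving sequence: 32 -> 16 -> 8 -> 4 -> 2 -> 1
Number of halvings = 5
Max comparisons = 5 + 1 = 6


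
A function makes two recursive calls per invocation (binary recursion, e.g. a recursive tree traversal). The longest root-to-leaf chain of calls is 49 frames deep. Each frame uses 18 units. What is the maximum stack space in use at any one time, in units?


Binary recursion: the two calls run one after the other, so only one root-to-leaf chain of frames is on the stack at a time.
Maximum depth (longest chain) = 49 frames
Each frame = 18 units
Max stack space = 49 * 18 = 882


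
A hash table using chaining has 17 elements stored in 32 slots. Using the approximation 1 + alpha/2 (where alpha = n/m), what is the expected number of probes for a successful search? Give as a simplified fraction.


Load factor alpha = n/m = 17/32
Expected probes = 1 + alpha/2 = 1 + 17/(2*32)
= 1 + 17/64
= 64/64 + 17/64
= 81/64


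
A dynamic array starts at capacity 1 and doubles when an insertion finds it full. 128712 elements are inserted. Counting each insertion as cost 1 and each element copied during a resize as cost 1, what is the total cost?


n = 128712
Insertion costs: 128712
Resizes copy 1, 2, 4, ... up to the largest power of 2 that is <= n-1 = 128711, i.e. 65536.
Copy costs = 1 + 2 + 4 + 8 + 16 + 32 + 64 + 128 + 256 + 512 + 1024 + 2048 + 4096 + 8192 + 16384 + 32768 + 65536 = 131071
Total = 128712 + 131071 = 259783


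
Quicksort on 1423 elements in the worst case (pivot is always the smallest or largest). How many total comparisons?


In the worst case, each partition step picks the worst pivot:
  Partition 1: 1422 comparisons (n-1 elements to compare)
  Partition 2: 1421 comparisons
  Partition 3: 1420 comparisons
  Partition 4: 1419 comparisons
  Partition 5: 1418 comparisons
  ...
  Last partition: 0 comparisons
Total = (n-1) + (n-2) + ... + 1 + 0 = n*(n-1)/2
= 1423*1422/2 = 1011753


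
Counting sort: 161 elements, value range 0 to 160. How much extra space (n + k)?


n = 161 (output array)
k = 161 (count array for 161 distinct values)
Extra space = 161 + 161 = 322


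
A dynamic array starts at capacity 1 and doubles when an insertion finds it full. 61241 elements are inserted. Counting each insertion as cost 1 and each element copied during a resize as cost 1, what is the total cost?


n = 61241
Insertion costs: 61241
Resizes copy 1, 2, 4, ... up to the largest power of 2 that is <= n-1 = 61240, i.e. 32768.
Copy costs = 1 + 2 + 4 + 8 + 16 + 32 + 64 + 128 + 256 + 512 + 1024 + 2048 + 4096 + 8192 + 16384 + 32768 = 65535
Total = 61241 + 65535 = 126776


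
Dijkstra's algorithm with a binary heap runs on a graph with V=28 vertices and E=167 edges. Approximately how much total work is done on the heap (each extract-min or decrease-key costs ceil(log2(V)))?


Dijkstra with a binary heap: each vertex is extracted once, each edge may relax once.
Each heap operation costs O(log V).
V + E = 28 + 167 = 195
ceil(log2(28)) = 5 (since 2^4 = 16 < 28 <= 32 = 2^5)
Total heap work = (V+E) * ceil(log2(V)) = 195 * 5 = 975


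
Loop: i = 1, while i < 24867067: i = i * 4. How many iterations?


i multiplies by 4 each step:
i = 1 -> 4 -> 16 -> 64 -> 256 -> 1024 -> 4096 -> 16384 -> 65536 -> 262144 -> 1048576 -> 4194304 -> 16777216 -> 67108864 (stop)
Iterations = ceil(log_4(24867067)) = 13


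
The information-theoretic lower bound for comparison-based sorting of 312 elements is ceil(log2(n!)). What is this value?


A binary decision tree of height h has at most 2^h leaves and needs at least n! of them, so h >= ceil(log2(n!)).
312! is far too large to multiply out, so use Stirling's series:
  ln(n!) ~ n ln n - n + (1/2) ln(2 pi n) + 1/(12n)  (error below 1/(360 n^3), negligible here)
  ln(312) = 5.7430032
  n ln n = 312 * 5.7430032 = 1791.8170
  (1/2) ln(2 pi * 312) = (1/2) ln(1960.3538) = 3.7904
  1/(12*312) = 0.0003
  ln(312!) ~ 1791.8170 - 312 + 3.7904 + 0.0003 = 1483.6077
Convert to base 2: log2(312!) = 1483.6077 / ln 2 = 1483.6077 / 0.69314718 = 2140.3935
ceil(2140.3935) = 2141


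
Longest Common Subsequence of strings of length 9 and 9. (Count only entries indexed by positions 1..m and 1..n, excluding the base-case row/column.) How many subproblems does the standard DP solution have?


DP table indexed by positions in both strings.
First string: 9 positions
Second string: 9 positions
Total = 9 * 9 = 81


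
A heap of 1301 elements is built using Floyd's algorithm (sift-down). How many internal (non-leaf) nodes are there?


Leaf nodes occupy roughly half the array.
Sift-down is called for each internal node, starting from the last one.
Internal nodes = floor(n/2) = floor(1301/2) = 650


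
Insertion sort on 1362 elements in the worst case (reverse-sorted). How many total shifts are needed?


In the worst case (reverse-sorted), each element shifts past all previous:
  Element 1: 1 shifts
  Element 2: 2 shifts
  Element 3: 3 shifts
  Element 4: 4 shifts
  Element 5: 5 shifts
  ...
  Element 1361: 1361 shifts
Total = 1 + 2 + ... + 1361
= 1362*(1362-1)/2 = 926841


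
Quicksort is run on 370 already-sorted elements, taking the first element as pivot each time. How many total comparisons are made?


Sum of comparisons per partition:
369 + 368 + ... + 1 + 0
= 370 * (370 - 1) / 2
= 370 * 369 / 2
= 68265


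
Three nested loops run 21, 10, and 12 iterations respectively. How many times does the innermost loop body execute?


Loop 1 (outermost): 21 iterations
Loop 2 (middle): 10 iterations per outer
Loop 3 (innermost): 12 iterations per middle
Total = 21 * 10 * 12 = 2520


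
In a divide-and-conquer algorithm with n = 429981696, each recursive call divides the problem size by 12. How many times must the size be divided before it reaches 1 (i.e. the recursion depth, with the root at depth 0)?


Number of divisions = log_12(429981696)
Sizes: 429981696 -> 35831808 -> 2985984 -> 248832 -> 20736 -> 1728 -> 144 -> 12 -> 1 (8 divisions)
Recursion depth = 8


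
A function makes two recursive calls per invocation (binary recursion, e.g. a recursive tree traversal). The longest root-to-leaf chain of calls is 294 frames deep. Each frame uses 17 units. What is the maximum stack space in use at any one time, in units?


Binary recursion: the two calls run one after the other, so only one root-to-leaf chain of frames is on the stack at a time.
Maximum depth (longest chain) = 294 frames
Each frame = 17 units
Max stack space = 294 * 17 = 4998


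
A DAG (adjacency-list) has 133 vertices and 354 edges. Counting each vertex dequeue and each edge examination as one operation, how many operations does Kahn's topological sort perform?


V = 133 (vertex processing)
E = 354 (edge processing)
V + E = 133 + 354 = 487


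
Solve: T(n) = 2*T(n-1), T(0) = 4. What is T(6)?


Unrolling:
T(6) = 2*T(5) = 2^2*T(4) = ... = 2^6*T(0)
= 2^6 * 4
= 64 * 4 = 256


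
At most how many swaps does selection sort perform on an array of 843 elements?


Each of the 842 passes places one element in its final position.
Pass 1: swap minimum into position 0
Pass 2: swap minimum of remaining into position 1
...
Pass 842: last two elements, one swap
Maximum swaps = 843 - 1 = 842


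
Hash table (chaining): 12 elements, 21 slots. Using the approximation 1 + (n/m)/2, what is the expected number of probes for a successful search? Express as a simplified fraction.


Computing expected probes:
alpha = 12/21
= 1 + alpha/2
= 1 + 12/(2*21)
= (2*21 + 12) / (2*21)
= 54/42 = 9/7


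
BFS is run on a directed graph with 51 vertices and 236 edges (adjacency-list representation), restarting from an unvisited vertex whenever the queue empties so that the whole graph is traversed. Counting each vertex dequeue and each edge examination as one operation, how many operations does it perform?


A full BFS traversal dequeues each vertex exactly once and examines each directed edge exactly once.
V = 51 (vertex processing cost)
E = 236 (edge examination cost)
Total operations proportional to V + E = 51 + 236 = 287


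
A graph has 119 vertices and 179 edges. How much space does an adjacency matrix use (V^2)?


Adjacency matrix: V x V grid of entries
Space = V^2 = 119^2 = 119 * 119 = 14161


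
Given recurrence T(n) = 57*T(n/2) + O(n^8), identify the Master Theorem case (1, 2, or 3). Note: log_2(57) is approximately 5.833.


Master Theorem parameters: a=57, b=2, c=8
log_b(a) = 5.833
Compare b^c with a: 2^8 = 256 > 57, so c > log_b(a).
Comparing c=8 vs log_b(a)=5.833:
8 > 5.833 => Case 3
Result: T(n) = O(n^8)
Master Theorem case = 3


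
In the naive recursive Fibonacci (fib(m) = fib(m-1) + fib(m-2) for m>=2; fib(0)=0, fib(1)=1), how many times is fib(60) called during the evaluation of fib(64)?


Let N(m) = number of times fib(m) is called while evaluating fib(64).
N(64) = 1 (the initial call).
N(63) = 1 (only fib(64) calls it).
For 1 <= m <= 62: fib(m) is called by fib(m+1) and fib(m+2), so
  N(m) = N(m+1) + N(m+2).
fib(0) is called only by fib(2), so N(0) = N(2).
Walk down from m=64:
  N(64)=1, N(63)=1, N(62)=2, N(61)=3, N(60)=5
N(60) = 5


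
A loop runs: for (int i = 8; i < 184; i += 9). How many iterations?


Loop starts at i = 8, increments by 9, stops when i >= 184.
Number of iterations = ceil((184 - 8) / 9)
= ceil(176 / 9)
= 20


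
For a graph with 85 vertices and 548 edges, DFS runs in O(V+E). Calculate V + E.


A full DFS traversal visits each vertex once and examines each edge once.
V = 85
E = 548
Sum = 85 + 548 = 633


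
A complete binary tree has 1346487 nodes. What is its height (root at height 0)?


In a complete binary tree, level k holds nodes 2^k .. 2^(k+1)-1 (1-indexed).
Height = floor(log2(n)) = floor(log2(1346487)) = 20
Check: 2^20 = 1048576 <= 1346487 < 2097152 = 2^21


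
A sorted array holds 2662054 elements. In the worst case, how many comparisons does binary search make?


Halving sequence: 2662054 -> 1331027 -> 665513 -> 332756 -> 166378 -> 83189 -> 41594 -> 20797 -> 10398 -> 5199 -> 2599 -> 1299 -> 649 -> 324 -> 162 -> 81 -> 40 -> 20 -> 10 -> 5 -> 2 -> 1
Number of halvings = 21
Max comparisons = 21 + 1 = 22


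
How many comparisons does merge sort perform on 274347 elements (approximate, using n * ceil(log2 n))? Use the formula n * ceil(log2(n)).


Recursion depth: ceil(log2(274347)) = 19
Each recursion level merges n = 274347 elements
Total = 274347 * 19 = 5212593


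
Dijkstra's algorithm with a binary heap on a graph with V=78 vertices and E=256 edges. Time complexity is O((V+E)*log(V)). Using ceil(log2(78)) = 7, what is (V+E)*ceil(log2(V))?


Dijkstra with a binary heap: each vertex is extracted once, each edge may relax once.
Each heap operation costs O(log V).
V + E = 78 + 256 = 334
ceil(log2(78)) = 7 (since 2^6 = 64 < 78 <= 128 = 2^7)
Total heap work = (V+E) * ceil(log2(V)) = 334 * 7 = 2338


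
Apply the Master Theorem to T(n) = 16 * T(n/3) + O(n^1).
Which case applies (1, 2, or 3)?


The Master Theorem: T(n) = a*T(n/b) + O(n^c)
  a = 16, b = 3, c = 1
log_b(a) = log_3(16) ~ 2.524
Compare b^c with a: 3^1 = 3 < 16, so c < log_b(a).
Since c < log_b(a), Case 1 applies.
T(n) = O(n^(log_3 16)) ~ O(n^2.524)
Master Theorem case = 1


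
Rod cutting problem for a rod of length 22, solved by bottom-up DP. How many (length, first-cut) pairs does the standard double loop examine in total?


For each subproblem length i = 1..22, the inner loop considers i possible first cuts.
Total = 1 + 2 + ... + 22
= 22*(22+1)/2
= 22*23/2 = 253


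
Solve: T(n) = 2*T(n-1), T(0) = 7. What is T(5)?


Unrolling:
T(5) = 2*T(4) = 2^2*T(3) = ... = 2^5*T(0)
= 2^5 * 7
= 32 * 7 = 224


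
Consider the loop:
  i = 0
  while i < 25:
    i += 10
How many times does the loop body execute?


Starting at i = 0, each iteration adds 10.
Iterations until i >= 25:
  Iteration 1: i = 0 -> i = 10
  Iteration 2: i = 10 -> i = 20
  Iteration 3: i = 20 -> i = 30
Total iterations = ceil(25/10) = 3


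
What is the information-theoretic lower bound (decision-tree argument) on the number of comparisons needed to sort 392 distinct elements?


A binary decision tree of height h has at most 2^h leaves and needs at least n! of them, so h >= ceil(log2(n!)).
392! is far too large to multiply out, so use Stirling's series:
  ln(n!) ~ n ln n - n + (1/2) ln(2 pi n) + 1/(12n)  (error below 1/(360 n^3), negligible here)
  ln(392) = 5.9712618
  n ln n = 392 * 5.9712618 = 2340.7346
  (1/2) ln(2 pi * 392) = (1/2) ln(2463.0086) = 3.9046
  1/(12*392) = 0.0002
  ln(392!) ~ 2340.7346 - 392 + 3.9046 + 0.0002 = 1952.6394
Convert to base 2: log2(392!) = 1952.6394 / ln 2 = 1952.6394 / 0.69314718 = 2817.0632
ceil(2817.0632) = 2818


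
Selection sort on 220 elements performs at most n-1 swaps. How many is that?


Each of the 219 passes places one element in its final position.
Pass 1: swap minimum into position 0
Pass 2: swap minimum of remaining into position 1
...
Pass 219: last two elements, one swap
Maximum swaps = 220 - 1 = 219


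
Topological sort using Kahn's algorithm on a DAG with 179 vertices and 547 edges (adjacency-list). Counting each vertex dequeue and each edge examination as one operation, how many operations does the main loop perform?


Kahn's algorithm:
  1. Compute in-degrees: O(V + E)
  2. Process queue: each vertex dequeued once (O(V))
     each edge examined once (O(E))
Total = V + E = 179 + 547 = 726


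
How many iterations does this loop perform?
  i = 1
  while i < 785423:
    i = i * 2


The loop variable doubles each iteration:
i = 1 -> 2 -> 4 -> 8 -> 16 -> 32 -> 64 -> 128 -> 256 -> 512 -> 1024 -> 2048 -> 4096 -> 8192 -> 16384 -> 32768 -> 65536 -> 131072 -> 262144 -> 524288 -> 1048576 (stop, 1048576 >= 785423)
Number of doublings = ceil(log2(785423)) = 20


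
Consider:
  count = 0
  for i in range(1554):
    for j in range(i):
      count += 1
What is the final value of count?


For each i, the inner loop runs i times:
  i=0: inner runs 0 times
  i=1: inner runs 1 time
  i=2: inner runs 2 times
  i=3: inner runs 3 times
  i=4: inner runs 4 times
  i=5: inner runs 5 times
  i=6: inner runs 6 times
  i=7: inner runs 7 times
  ...
Total = 0 + 1 + 2 + ... + 1553 = 1554*(1554-1)/2 = 1206681


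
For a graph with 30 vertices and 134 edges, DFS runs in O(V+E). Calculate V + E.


A full DFS traversal visits each vertex once and examines each edge once.
V = 30
E = 134
Sum = 30 + 134 = 164


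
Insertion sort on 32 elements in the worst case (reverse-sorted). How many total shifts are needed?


In the worst case (reverse-sorted), each element shifts past all previous:
  Element 1: 1 shifts
  Element 2: 2 shifts
  Element 3: 3 shifts
  Element 4: 4 shifts
  Element 5: 5 shifts
  ...
  Element 31: 31 shifts
Total = 1 + 2 + ... + 31
= 32*(32-1)/2 = 496


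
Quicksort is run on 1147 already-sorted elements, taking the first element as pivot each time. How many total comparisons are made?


Sum of comparisons per partition:
1146 + 1145 + ... + 1 + 0
= 1147 * (1147 - 1) / 2
= 1147 * 1146 / 2
= 657231


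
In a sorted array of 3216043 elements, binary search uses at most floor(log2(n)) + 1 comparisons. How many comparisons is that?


Halving sequence: 3216043 -> 1608021 -> 804010 -> 402005 -> 201002 -> 100501 -> 50250 -> 25125 -> 12562 -> 6281 -> 3140 -> 1570 -> 785 -> 392 -> 196 -> 98 -> 49 -> 24 -> 12 -> 6 -> 3 -> 1
Number of halvings = 21
Max comparisons = 21 + 1 = 22


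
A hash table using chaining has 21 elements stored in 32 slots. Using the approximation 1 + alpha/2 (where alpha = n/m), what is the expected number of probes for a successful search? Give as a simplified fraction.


Load factor alpha = n/m = 21/32
Expected probes = 1 + alpha/2 = 1 + 21/(2*32)
= 1 + 21/64
= 64/64 + 21/64
= 85/64


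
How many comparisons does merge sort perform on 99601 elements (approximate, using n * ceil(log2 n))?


Recursion depth: ceil(log2(99601)) = 17
Each recursion level merges n = 99601 elements
Total = 99601 * 17 = 1693217


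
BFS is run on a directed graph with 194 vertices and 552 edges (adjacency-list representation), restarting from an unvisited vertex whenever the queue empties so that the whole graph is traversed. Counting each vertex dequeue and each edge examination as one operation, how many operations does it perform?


A full BFS traversal dequeues each vertex exactly once and examines each directed edge exactly once.
V = 194 (vertex processing cost)
E = 552 (edge examination cost)
Total operations proportional to V + E = 194 + 552 = 746


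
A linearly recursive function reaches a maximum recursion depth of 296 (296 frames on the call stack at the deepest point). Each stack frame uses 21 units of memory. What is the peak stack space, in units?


Maximum recursion depth = 296 frames
Memory per frame = 21 units
Total stack space = depth * frame_size
= 296 * 21 = 6216


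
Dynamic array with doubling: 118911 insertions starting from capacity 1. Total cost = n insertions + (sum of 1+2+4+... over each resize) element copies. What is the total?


n = 118911
Insertion costs: 118911
Resizes copy 1, 2, 4, ... up to the largest power of 2 that is <= n-1 = 118910, i.e. 65536.
Copy costs = 1 + 2 + 4 + 8 + 16 + 32 + 64 + 128 + 256 + 512 + 1024 + 2048 + 4096 + 8192 + 16384 + 32768 + 65536 = 131071
Total = 118911 + 131071 = 249982


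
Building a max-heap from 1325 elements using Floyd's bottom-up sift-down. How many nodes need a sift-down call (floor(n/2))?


In a heap of 1325 elements (0-indexed array):
  Last element index: 1324
  Parent of last element: floor((1324 - 1) / 2) = 661
  Internal nodes: indices 0 to 661
  Count = floor(1325/2) = 662


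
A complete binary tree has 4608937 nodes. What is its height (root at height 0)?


In a complete binary tree, level k holds nodes 2^k .. 2^(k+1)-1 (1-indexed).
Height = floor(log2(n)) = floor(log2(4608937)) = 22
Check: 2^22 = 4194304 <= 4608937 < 8388608 = 2^23


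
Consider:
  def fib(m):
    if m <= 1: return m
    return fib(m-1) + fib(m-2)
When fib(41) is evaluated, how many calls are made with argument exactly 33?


Let N(m) = number of times fib(m) is called while evaluating fib(41).
N(41) = 1 (the initial call).
N(40) = 1 (only fib(41) calls it).
For 1 <= m <= 39: fib(m) is called by fib(m+1) and fib(m+2), so
  N(m) = N(m+1) + N(m+2).
fib(0) is called only by fib(2), so N(0) = N(2).
Walk down from m=41:
  N(41)=1, N(40)=1, N(39)=2, N(38)=3, N(37)=5, N(36)=8, N(35)=13, N(34)=21, N(33)=34
N(33) = 34


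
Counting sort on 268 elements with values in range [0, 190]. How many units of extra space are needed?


Output array size: 268 (to store sorted result)
Count array size: 191 (one slot per possible value, range 0 to 190)
Total extra space = 268 + 191 = 459


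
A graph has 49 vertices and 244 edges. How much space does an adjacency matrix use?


Adjacency matrix: V x V grid of entries
Space = V^2 = 49^2 = 49 * 49 = 2401


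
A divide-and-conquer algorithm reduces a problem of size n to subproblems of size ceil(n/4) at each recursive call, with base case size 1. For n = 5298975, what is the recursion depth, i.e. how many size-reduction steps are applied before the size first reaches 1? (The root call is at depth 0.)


Each step divides the size by 4 (rounding up); after k steps the size is ceil(n/4^k), which equals 1 exactly when 4^k >= n.
So the depth is the smallest k with 4^k >= 5298975, i.e. ceil(log_4(5298975)).
4^11 = 4194304 < 5298975 <= 16777216 = 4^12
Recursion depth = 12


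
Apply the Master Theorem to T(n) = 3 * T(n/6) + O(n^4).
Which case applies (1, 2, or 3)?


The Master Theorem: T(n) = a*T(n/b) + O(n^c)
  a = 3, b = 6, c = 4
log_b(a) = log_6(3) ~ 0.613
Compare b^c with a: 6^4 = 1296 > 3, so c > log_b(a).
Since c > log_b(a), Case 3 applies.
T(n) = O(n^4)
Master Theorem case = 3


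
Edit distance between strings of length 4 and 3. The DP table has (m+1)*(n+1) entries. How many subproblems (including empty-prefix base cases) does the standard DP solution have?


The table includes base cases (empty prefixes).
Rows: (m+1) = 5
Columns: (n+1) = 4
Total = 5 * 4 = 20


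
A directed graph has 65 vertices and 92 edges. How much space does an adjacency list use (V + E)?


Adjacency list: one list head per vertex + one entry per edge
Vertex heads: 65
Edge entries: 92
Total = 65 + 92 = 157


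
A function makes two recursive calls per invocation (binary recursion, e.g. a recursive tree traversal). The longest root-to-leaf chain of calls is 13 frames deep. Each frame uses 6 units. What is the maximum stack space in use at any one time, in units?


Binary recursion: the two calls run one after the other, so only one root-to-leaf chain of frames is on the stack at a time.
Maximum depth (longest chain) = 13 frames
Each frame = 6 units
Max stack space = 13 * 6 = 78


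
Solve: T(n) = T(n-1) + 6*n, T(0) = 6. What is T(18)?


Expanding the recurrence:
T(18) = T(17) + 6*18
       = T(16) + 6*17 + 6*18
       ...
       = T(0) + 6*(1 + 2 + ... + 18)
       = 6 + 6 * 18*19/2
       = 6 + 6 * 171
       = 6 + 1026 = 1032


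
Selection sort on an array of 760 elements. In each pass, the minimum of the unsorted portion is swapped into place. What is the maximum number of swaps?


Selection sort performs one swap per pass:
  Pass 1: find min in positions 0 to 759, swap with position 0
  Pass 2: find min in positions 1 to 759, swap with position 1
  Pass 3: find min in positions 2 to 759, swap with position 2
  Pass 4: find min in positions 3 to 759, swap with position 3
  Pass 5: find min in positions 4 to 759, swap with position 4
  ... (754 more passes)
Total passes (and swaps) = n - 1 = 760 - 1 = 759
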